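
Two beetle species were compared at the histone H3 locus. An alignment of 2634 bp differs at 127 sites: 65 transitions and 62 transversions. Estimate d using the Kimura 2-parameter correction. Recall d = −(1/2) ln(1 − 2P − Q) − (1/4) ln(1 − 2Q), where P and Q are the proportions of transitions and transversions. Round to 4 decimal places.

P = 65/2634 ≈ 0.024677 and Q = 62/2634 ≈ 0.023538.
Under the Kimura two-parameter model, d = −½ ln(1 − 2P − Q) − ¼ ln(1 − 2Q).
1 − 2P − Q = 0.927108, giving −½ ln(0.927108) = 0.037843.
1 − 2Q = 0.952924, giving −¼ ln(0.952924) = 0.012055.
d = 0.037843 + 0.012055 = 0.049898.

0.0499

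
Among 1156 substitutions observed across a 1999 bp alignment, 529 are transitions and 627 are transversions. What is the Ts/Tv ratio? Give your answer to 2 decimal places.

0.84

R = 529/627 = 0.843700… ≈ 0.84 (to 2 d.p.).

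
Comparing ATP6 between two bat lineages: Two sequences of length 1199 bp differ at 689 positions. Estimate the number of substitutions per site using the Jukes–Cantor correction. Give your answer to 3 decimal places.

p = 689/1199 ≈ 0.574646.
d = −(3/4) ln(1 − 4p/3) = −0.75 ln(1 − 0.766195) = −0.75 ln(0.233805)
  = −0.75 × (-1.453268) = 1.089951 substitutions/site.

1.090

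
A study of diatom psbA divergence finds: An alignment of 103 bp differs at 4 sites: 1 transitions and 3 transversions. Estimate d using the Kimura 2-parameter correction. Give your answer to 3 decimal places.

P = 1/103 ≈ 0.009709 and Q = 3/103 ≈ 0.029126.
Under the Kimura two-parameter model, d = −½ ln(1 − 2P − Q) − ¼ ln(1 − 2Q).
1 − 2P − Q = 0.951456, giving −½ ln(0.951456) = 0.024881.
1 − 2Q = 0.941748, giving −¼ ln(0.941748) = 0.015004.
d = 0.024881 + 0.015004 = 0.039885.

0.040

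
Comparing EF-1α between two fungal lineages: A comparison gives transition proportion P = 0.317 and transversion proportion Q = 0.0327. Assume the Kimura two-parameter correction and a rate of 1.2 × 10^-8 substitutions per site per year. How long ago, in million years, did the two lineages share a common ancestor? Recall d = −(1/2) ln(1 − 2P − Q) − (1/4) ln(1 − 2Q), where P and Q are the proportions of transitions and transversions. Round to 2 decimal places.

Under the Kimura two-parameter model, d = −½ ln(1 − 2P − Q) − ¼ ln(1 − 2Q).
1 − 2P − Q = 0.3333, giving −½ ln(0.3333) = 0.549356.
1 − 2Q = 0.9346, giving −¼ ln(0.9346) = 0.016909.
d = 0.549356 + 0.016909 = 0.566265.
Under a molecular clock d = 2μt, so t = d/(2μ) = 0.566265 / (2 × 1.2 × 10^-8) = 23.59 million years.

23.59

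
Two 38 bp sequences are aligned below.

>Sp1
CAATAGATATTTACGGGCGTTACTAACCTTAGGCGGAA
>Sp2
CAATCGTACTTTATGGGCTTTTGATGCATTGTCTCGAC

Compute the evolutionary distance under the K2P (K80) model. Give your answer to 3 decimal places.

Of 38 sites, 4 differences are transitions and 14 are transversions, so P = 4/38 ≈ 0.105263 and Q = 14/38 ≈ 0.368421.
Under the Kimura two-parameter model, d = −½ ln(1 − 2P − Q) − ¼ ln(1 − 2Q).
1 − 2P − Q = 0.421053, giving −½ ln(0.421053) = 0.432498.
1 − 2Q = 0.263158, giving −¼ ln(0.263158) = 0.333750.
d = 0.432498 + 0.333750 = 0.766248.

0.766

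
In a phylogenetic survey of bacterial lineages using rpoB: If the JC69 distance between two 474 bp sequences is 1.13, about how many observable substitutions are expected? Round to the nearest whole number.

Invert JC69: p = (3/4)(1 − e^(−4d/3)) = 0.75 × (1 − e^(-1.506667)) = 0.75 × (1 − 0.221647) = 0.583765.
Expected differing sites = pL ≈ 0.583765 × 474 = 276.70461 ≈ 277.

277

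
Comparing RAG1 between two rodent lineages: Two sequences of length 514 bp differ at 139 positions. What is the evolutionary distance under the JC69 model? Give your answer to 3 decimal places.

p = 139/514 ≈ 0.270428.
d = −(3/4) ln(1 − 4p/3) = −0.75 ln(1 − 0.360571) = −0.75 ln(0.639429)
  = −0.75 × (-0.447180) = 0.335385 substitutions/site.

0.335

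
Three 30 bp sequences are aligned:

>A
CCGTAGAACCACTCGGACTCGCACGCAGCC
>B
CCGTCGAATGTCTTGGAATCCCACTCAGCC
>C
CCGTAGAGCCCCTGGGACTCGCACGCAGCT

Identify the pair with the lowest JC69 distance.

A–B: 8/30 differ, p = 0.267, d = 0.330.
A–C: 4/30 differ, p = 0.133, d = 0.147.
B–C: 10/30 differ, p = 0.333, d = 0.441.
The smallest distance is between A and C.

A and C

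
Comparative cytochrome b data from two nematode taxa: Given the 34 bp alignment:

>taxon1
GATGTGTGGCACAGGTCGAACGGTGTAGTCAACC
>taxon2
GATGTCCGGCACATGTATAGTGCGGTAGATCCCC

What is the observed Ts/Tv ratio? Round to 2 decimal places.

0.44

Transitions are A↔G and C↔T; transversions are all other mismatches.
Transitions: 4. Transversions: 9.
R = 4/9 = 0.444444… ≈ 0.44 (to 2 d.p.).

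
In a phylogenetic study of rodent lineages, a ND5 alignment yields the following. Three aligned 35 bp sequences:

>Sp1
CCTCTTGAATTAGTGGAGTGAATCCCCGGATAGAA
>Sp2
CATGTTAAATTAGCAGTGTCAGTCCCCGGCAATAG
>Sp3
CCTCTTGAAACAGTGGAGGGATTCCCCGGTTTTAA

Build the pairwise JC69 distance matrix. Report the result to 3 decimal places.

Sp1–Sp2: 12/35 sites differ → p ≈ 0.342857, d = −0.75 ln(1 − 0.457143) = 0.458182 ≈ 0.458.
Sp1–Sp3: 7/35 sites differ → p = 0.2, d = −0.75 ln(1 − 0.266667) = 0.232617 ≈ 0.233.
Sp2–Sp3: 15/35 sites differ → p ≈ 0.428571, d = −0.75 ln(1 − 0.571428) = 0.635472 ≈ 0.635.

d(Sp1,Sp2) = 0.458, d(Sp1,Sp3) = 0.233, d(Sp2,Sp3) = 0.635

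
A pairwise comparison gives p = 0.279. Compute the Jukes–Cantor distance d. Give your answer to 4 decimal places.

d = −(3/4) ln(1 − 4p/3) = −0.75 ln(1 − 0.372) = −0.75 ln(0.628)
  = −0.75 × (-0.465215) = 0.348911 substitutions/site.

0.3489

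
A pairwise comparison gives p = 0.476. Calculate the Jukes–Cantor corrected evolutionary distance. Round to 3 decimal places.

0.755

d = −(3/4) ln(1 − 4p/3) = −0.75 ln(1 − 0.634667) = −0.75 ln(0.365333)
  = −0.75 × (-1.006946) = 0.755210 substitutions/site.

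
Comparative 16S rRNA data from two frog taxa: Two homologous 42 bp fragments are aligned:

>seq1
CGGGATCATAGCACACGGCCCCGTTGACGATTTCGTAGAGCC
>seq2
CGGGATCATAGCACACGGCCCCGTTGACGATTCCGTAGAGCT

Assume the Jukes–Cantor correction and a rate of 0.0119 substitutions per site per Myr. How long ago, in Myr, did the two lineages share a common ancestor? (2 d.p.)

2.07

The sequences differ at 2 of 42 sites (33, 42), so p = 2/42 ≈ 0.047619.
d = −(3/4) ln(1 − 4p/3) = −0.75 ln(1 − 0.063492) = −0.75 ln(0.936508)
  = −0.75 × (-0.065597) = 0.049198 substitutions/site.
Under a molecular clock d = 2μt, so t = d/(2μ) = 0.049198 / (2 × 0.0119) = 2.07 Myr.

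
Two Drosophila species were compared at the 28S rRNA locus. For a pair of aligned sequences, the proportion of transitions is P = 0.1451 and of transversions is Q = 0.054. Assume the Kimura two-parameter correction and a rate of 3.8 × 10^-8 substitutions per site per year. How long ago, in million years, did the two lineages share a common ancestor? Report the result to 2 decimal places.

Under the Kimura two-parameter model, d = −½ ln(1 − 2P − Q) − ¼ ln(1 − 2Q).
1 − 2P − Q = 0.6558, giving −½ ln(0.6558) = 0.210950.
1 − 2Q = 0.892, giving −¼ ln(0.892) = 0.028572.
d = 0.210950 + 0.028572 = 0.239522.
Under a molecular clock d = 2μt, so t = d/(2μ) = 0.239522 / (2 × 3.8 × 10^-8) = 3.15 million years.

3.15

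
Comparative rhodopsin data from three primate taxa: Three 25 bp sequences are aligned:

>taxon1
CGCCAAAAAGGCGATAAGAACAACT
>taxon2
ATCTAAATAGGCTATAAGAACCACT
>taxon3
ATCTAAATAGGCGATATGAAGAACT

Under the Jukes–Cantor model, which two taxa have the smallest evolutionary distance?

taxon2 and taxon3

taxon1–taxon2: 6/25 differ, p = 0.240, d = 0.289.
taxon1–taxon3: 6/25 differ, p = 0.240, d = 0.289.
taxon2–taxon3: 4/25 differ, p = 0.160, d = 0.180.
The smallest distance is between taxon2 and taxon3.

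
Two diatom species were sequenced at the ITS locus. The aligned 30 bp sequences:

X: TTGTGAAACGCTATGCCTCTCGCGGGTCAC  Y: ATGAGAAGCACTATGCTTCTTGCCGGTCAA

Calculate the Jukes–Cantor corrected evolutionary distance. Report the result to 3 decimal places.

The sequences differ at 8 of 30 sites (1, 4, 8, 10, 17, 21, 24, 30), so p = 8/30 ≈ 0.266667.
d = −(3/4) ln(1 − 4p/3) = −0.75 ln(1 − 0.355556) = −0.75 ln(0.644444)
  = −0.75 × (-0.439367) = 0.329525 substitutions/site.

0.330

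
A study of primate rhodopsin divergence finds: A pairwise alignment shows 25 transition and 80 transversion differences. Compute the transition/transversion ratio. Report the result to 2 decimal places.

0.31

R = 25/80 = 0.3125 ≈ 0.31 (to 2 d.p.).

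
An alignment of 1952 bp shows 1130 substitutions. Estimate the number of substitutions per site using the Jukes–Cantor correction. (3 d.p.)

1.108

p = 1130/1952 ≈ 0.578893.
d = −(3/4) ln(1 − 4p/3) = −0.75 ln(1 − 0.771857) = −0.75 ln(0.228143)
  = −0.75 × (-1.477783) = 1.108337 substitutions/site.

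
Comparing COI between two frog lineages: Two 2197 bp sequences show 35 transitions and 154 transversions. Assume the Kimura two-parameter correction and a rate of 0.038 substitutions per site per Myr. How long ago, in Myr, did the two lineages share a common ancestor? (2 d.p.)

1.20

P = 35/2197 ≈ 0.015931 and Q = 154/2197 ≈ 0.070096.
Under the Kimura two-parameter model, d = −½ ln(1 − 2P − Q) − ¼ ln(1 − 2Q).
1 − 2P − Q = 0.898042, giving −½ ln(0.898042) = 0.053769.
1 − 2Q = 0.859808, giving −¼ ln(0.859808) = 0.037762.
d = 0.053769 + 0.037762 = 0.091531.
Under a molecular clock d = 2μt, so t = d/(2μ) = 0.091531 / (2 × 0.038) = 1.20 Myr.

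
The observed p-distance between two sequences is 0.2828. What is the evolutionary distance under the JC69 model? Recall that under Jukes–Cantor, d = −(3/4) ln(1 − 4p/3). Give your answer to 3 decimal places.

d = −(3/4) ln(1 − 4p/3) = −0.75 ln(1 − 0.377067) = −0.75 ln(0.622933)
  = −0.75 × (-0.473316) = 0.354987 substitutions/site.

0.355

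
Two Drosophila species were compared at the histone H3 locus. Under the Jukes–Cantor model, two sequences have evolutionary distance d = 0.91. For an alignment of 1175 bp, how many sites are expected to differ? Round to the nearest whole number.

619

Invert JC69: p = (3/4)(1 − e^(−4d/3)) = 0.75 × (1 − e^(-1.213333)) = 0.75 × (1 − 0.297205) = 0.527096.
Expected differing sites = pL ≈ 0.527096 × 1175 = 619.3378 ≈ 619.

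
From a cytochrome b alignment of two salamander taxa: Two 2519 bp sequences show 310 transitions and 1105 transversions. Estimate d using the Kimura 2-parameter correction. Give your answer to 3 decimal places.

1.102

P = 310/2519 ≈ 0.123065 and Q = 1105/2519 ≈ 0.438666.
Under the Kimura two-parameter model, d = −½ ln(1 − 2P − Q) − ¼ ln(1 − 2Q).
1 − 2P − Q = 0.315204, giving −½ ln(0.315204) = 0.577268.
1 − 2Q = 0.122668, giving −¼ ln(0.122668) = 0.524568.
d = 0.577268 + 0.524568 = 1.101836.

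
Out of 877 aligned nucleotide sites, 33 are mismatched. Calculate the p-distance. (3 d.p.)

0.038

p = 33/877 = 0.037628… ≈ 0.038 (to 3 d.p.).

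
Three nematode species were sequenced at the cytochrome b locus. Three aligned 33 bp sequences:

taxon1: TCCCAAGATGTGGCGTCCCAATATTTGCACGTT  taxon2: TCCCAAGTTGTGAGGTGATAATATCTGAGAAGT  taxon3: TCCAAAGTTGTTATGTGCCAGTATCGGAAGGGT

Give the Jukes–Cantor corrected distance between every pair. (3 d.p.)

taxon1–taxon2: 12/33 sites differ → p ≈ 0.363636, d = −0.75 ln(1 − 0.484848) = 0.497470 ≈ 0.497.
taxon1–taxon3: 12/33 sites differ → p ≈ 0.363636, d = −0.75 ln(1 − 0.484848) = 0.497470 ≈ 0.497.
taxon2–taxon3: 10/33 sites differ → p ≈ 0.30303, d = −0.75 ln(1 − 0.40404) = 0.388186 ≈ 0.388.

d(taxon1,taxon2) = 0.497, d(taxon1,taxon3) = 0.497, d(taxon2,taxon3) = 0.388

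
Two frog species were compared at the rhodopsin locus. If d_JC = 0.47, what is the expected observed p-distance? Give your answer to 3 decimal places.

0.349

p = (3/4)(1 − e^(−4d/3)) = 0.75 × (1 − e^(-0.626667)) = 0.75 × (1 − 0.534370) = 0.349223.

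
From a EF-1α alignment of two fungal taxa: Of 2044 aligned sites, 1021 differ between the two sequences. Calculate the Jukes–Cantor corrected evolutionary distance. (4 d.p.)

0.8225

p = 1021/2044 ≈ 0.499511.
d = −(3/4) ln(1 − 4p/3) = −0.75 ln(1 − 0.666015) = −0.75 ln(0.333985)
  = −0.75 × (-1.096659) = 0.822494 substitutions/site.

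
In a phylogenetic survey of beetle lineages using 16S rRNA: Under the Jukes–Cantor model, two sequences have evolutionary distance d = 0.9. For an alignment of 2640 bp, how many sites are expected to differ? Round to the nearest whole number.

1384

Invert JC69: p = (3/4)(1 − e^(−4d/3)) = 0.75 × (1 − e^(-1.2)) = 0.75 × (1 − 0.301194) = 0.524105.
Expected differing sites = pL ≈ 0.524105 × 2640 = 1383.6372 ≈ 1384.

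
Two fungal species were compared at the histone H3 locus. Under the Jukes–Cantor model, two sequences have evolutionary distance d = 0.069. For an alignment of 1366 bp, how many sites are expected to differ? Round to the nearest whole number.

Invert JC69: p = (3/4)(1 − e^(−4d/3)) = 0.75 × (1 − e^(-0.092)) = 0.75 × (1 − 0.912105) = 0.065921.
Expected differing sites = pL ≈ 0.065921 × 1366 = 90.048086 ≈ 90.

90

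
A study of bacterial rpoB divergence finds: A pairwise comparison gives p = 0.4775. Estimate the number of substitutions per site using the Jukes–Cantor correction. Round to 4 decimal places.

0.7593

d = −(3/4) ln(1 − 4p/3) = −0.75 ln(1 − 0.636667) = −0.75 ln(0.363333)
  = −0.75 × (-1.012436) = 0.759327 substitutions/site.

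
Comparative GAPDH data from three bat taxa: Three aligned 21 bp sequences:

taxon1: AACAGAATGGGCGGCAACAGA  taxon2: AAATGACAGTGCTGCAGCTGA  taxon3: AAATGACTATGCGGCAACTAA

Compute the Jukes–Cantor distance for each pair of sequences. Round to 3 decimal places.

taxon1–taxon2: 8/21 sites differ → p ≈ 0.380952, d = −0.75 ln(1 − 0.507936) = 0.531860 ≈ 0.532.
taxon1–taxon3: 7/21 sites differ → p ≈ 0.333333, d = −0.75 ln(1 − 0.444444) = 0.440839 ≈ 0.441.
taxon2–taxon3: 5/21 sites differ → p ≈ 0.238095, d = −0.75 ln(1 − 0.31746) = 0.286451 ≈ 0.286.

d(taxon1,taxon2) = 0.532, d(taxon1,taxon3) = 0.441, d(taxon2,taxon3) = 0.286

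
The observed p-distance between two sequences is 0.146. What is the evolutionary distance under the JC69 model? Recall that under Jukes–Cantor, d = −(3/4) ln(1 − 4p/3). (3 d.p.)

d = −(3/4) ln(1 − 4p/3) = −0.75 ln(1 − 0.194667) = −0.75 ln(0.805333)
  = −0.75 × (-0.216499) = 0.162374 substitutions/site.

0.162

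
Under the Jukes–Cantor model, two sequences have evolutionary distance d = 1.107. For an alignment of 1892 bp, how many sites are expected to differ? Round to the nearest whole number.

1095

Invert JC69: p = (3/4)(1 − e^(−4d/3)) = 0.75 × (1 − e^(-1.476)) = 0.75 × (1 − 0.228550) = 0.578588.
Expected differing sites = pL ≈ 0.578588 × 1892 = 1094.688496 ≈ 1095.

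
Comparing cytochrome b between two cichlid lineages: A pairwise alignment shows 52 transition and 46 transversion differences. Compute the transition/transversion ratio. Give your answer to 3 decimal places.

1.130

R = 52/46 = 1.130434… ≈ 1.130 (to 3 d.p.).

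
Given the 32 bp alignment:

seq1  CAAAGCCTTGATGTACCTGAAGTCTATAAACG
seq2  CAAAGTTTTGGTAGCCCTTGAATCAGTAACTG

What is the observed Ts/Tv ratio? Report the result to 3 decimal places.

1.600

Transitions are A↔G and C↔T; transversions are all other mismatches.
Transitions: 8. Transversions: 5.
R = 8/5 = 1.600.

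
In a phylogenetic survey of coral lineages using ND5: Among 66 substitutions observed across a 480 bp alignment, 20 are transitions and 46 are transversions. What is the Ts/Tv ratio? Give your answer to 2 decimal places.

R = 20/46 = 0.434782… ≈ 0.43 (to 2 d.p.).

0.43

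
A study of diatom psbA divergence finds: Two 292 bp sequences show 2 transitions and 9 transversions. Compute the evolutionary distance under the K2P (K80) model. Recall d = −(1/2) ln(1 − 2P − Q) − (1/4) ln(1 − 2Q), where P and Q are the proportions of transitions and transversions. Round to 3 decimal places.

0.039

P = 2/292 ≈ 0.006849 and Q = 9/292 ≈ 0.030822.
Under the Kimura two-parameter model, d = −½ ln(1 − 2P − Q) − ¼ ln(1 − 2Q).
1 − 2P − Q = 0.95548, giving −½ ln(0.95548) = 0.022771.
1 − 2Q = 0.938356, giving −¼ ln(0.938356) = 0.015906.
d = 0.022771 + 0.015906 = 0.038677.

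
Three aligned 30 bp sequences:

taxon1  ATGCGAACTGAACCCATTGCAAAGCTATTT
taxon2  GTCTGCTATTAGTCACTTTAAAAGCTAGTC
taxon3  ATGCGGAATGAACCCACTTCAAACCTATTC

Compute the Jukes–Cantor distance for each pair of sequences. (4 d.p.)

taxon1–taxon2: 15/30 sites differ → p = 0.5, d = −0.75 ln(1 − 0.666667) = 0.823960 ≈ 0.8240.
taxon1–taxon3: 6/30 sites differ → p = 0.2, d = −0.75 ln(1 − 0.266667) = 0.232617 ≈ 0.2326.
taxon2–taxon3: 14/30 sites differ → p ≈ 0.466667, d = −0.75 ln(1 − 0.622223) = 0.730088 ≈ 0.7301.

d(taxon1,taxon2) = 0.8240, d(taxon1,taxon3) = 0.2326, d(taxon2,taxon3) = 0.7301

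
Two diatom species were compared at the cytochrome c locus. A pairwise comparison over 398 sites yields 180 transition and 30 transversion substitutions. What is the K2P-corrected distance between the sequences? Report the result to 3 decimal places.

P = 180/398 ≈ 0.452261 and Q = 30/398 ≈ 0.075377.
Under the Kimura two-parameter model, d = −½ ln(1 − 2P − Q) − ¼ ln(1 − 2Q).
1 − 2P − Q = 0.020101, giving −½ ln(0.020101) = 1.953493.
1 − 2Q = 0.849246, giving −¼ ln(0.849246) = 0.040852.
d = 1.953493 + 0.040852 = 1.994345.

1.994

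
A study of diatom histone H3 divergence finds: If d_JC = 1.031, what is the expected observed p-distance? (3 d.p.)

0.560

p = (3/4)(1 − e^(−4d/3)) = 0.75 × (1 − e^(-1.374667)) = 0.75 × (1 − 0.252924) = 0.560307.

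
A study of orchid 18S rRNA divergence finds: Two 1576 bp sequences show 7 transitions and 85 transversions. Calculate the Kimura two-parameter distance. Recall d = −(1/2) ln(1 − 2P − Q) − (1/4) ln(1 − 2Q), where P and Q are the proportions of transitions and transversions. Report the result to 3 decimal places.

0.061

P = 7/1576 ≈ 0.004442 and Q = 85/1576 ≈ 0.053934.
Under the Kimura two-parameter model, d = −½ ln(1 − 2P − Q) − ¼ ln(1 − 2Q).
1 − 2P − Q = 0.937182, giving −½ ln(0.937182) = 0.032439.
1 − 2Q = 0.892132, giving −¼ ln(0.892132) = 0.028535.
d = 0.032439 + 0.028535 = 0.060974.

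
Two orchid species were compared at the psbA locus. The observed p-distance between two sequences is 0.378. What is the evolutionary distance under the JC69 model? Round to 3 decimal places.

0.526

d = −(3/4) ln(1 − 4p/3) = −0.75 ln(1 − 0.504) = −0.75 ln(0.496)
  = −0.75 × (-0.701179) = 0.525884 substitutions/site.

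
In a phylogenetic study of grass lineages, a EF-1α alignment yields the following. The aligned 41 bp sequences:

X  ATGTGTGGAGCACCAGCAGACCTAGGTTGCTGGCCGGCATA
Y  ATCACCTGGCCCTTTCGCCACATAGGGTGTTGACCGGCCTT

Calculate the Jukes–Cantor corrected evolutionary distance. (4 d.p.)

0.8615

The sequences differ at 21 of 41 sites, so p = 21/41 ≈ 0.512195.
d = −(3/4) ln(1 − 4p/3) = −0.75 ln(1 − 0.682927) = −0.75 ln(0.317073)
  = −0.75 × (-1.148623) = 0.861467 substitutions/site.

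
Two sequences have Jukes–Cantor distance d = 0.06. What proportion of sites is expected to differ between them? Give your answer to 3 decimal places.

p = (3/4)(1 − e^(−4d/3)) = 0.75 × (1 − e^(-0.08)) = 0.75 × (1 − 0.923116) = 0.057663.

0.058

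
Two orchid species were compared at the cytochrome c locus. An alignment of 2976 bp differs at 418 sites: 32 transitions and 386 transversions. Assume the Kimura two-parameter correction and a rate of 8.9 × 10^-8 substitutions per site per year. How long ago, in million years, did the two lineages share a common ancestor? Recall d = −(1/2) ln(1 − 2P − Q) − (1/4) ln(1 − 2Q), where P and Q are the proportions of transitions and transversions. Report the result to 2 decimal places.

0.88

P = 32/2976 ≈ 0.010753 and Q = 386/2976 ≈ 0.129704.
Under the Kimura two-parameter model, d = −½ ln(1 − 2P − Q) − ¼ ln(1 − 2Q).
1 − 2P − Q = 0.84879, giving −½ ln(0.84879) = 0.081972.
1 − 2Q = 0.740592, giving −¼ ln(0.740592) = 0.075076.
d = 0.081972 + 0.075076 = 0.157048.
Under a molecular clock d = 2μt, so t = d/(2μ) = 0.157048 / (2 × 8.9 × 10^-8) = 0.88 million years.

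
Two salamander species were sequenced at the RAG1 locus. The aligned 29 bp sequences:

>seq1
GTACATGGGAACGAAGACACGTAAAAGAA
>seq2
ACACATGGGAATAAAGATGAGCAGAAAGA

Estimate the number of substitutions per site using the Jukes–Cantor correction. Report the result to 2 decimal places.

The sequences differ at 11 of 29 sites, so p = 11/29 ≈ 0.37931.
d = −(3/4) ln(1 − 4p/3) = −0.75 ln(1 − 0.505747) = −0.75 ln(0.494253)
  = −0.75 × (-0.704708) = 0.528531 substitutions/site.

0.53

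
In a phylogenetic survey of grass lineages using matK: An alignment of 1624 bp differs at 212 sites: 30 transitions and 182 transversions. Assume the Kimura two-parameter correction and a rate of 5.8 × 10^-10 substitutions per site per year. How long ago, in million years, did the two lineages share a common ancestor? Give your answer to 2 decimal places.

124.25

P = 30/1624 ≈ 0.018473 and Q = 182/1624 ≈ 0.112069.
Under the Kimura two-parameter model, d = −½ ln(1 − 2P − Q) − ¼ ln(1 − 2Q).
1 − 2P − Q = 0.850985, giving −½ ln(0.850985) = 0.080680.
1 − 2Q = 0.775862, giving −¼ ln(0.775862) = 0.063445.
d = 0.080680 + 0.063445 = 0.144125.
Under a molecular clock d = 2μt, so t = d/(2μ) = 0.144125 / (2 × 5.8 × 10^-10) = 124.25 million years.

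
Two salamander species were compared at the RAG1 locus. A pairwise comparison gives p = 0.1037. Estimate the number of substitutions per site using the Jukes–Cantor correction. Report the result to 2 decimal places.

d = −(3/4) ln(1 − 4p/3) = −0.75 ln(1 − 0.138267) = −0.75 ln(0.861733)
  = −0.75 × (-0.148810) = 0.111608 substitutions/site.

0.11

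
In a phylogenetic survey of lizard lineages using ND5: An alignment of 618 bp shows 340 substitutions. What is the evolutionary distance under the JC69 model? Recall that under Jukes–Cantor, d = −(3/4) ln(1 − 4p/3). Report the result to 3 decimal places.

p = 340/618 ≈ 0.550162.
d = −(3/4) ln(1 − 4p/3) = −0.75 ln(1 − 0.733549) = −0.75 ln(0.266451)
  = −0.75 × (-1.322565) = 0.991924 substitutions/site.

0.992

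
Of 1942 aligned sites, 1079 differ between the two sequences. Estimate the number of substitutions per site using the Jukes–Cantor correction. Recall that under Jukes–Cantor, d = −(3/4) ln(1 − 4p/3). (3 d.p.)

1.013

p = 1079/1942 ≈ 0.555613.
d = −(3/4) ln(1 − 4p/3) = −0.75 ln(1 − 0.740817) = −0.75 ln(0.259183)
  = −0.75 × (-1.350221) = 1.012666 substitutions/site.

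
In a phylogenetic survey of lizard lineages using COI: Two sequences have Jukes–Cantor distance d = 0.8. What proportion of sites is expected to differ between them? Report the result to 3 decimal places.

p = (3/4)(1 − e^(−4d/3)) = 0.75 × (1 − e^(-1.066667)) = 0.75 × (1 − 0.344154) = 0.491885.

0.492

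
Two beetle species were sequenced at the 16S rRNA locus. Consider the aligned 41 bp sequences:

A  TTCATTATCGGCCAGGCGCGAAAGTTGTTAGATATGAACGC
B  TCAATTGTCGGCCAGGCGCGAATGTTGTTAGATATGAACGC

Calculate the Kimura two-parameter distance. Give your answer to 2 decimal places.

0.10

Of 41 sites, 2 differences are transitions and 2 are transversions, so P = 2/41 ≈ 0.04878 and Q = 2/41 ≈ 0.04878.
Under the Kimura two-parameter model, d = −½ ln(1 − 2P − Q) − ¼ ln(1 − 2Q).
1 − 2P − Q = 0.85366, giving −½ ln(0.85366) = 0.079111.
1 − 2Q = 0.90244, giving −¼ ln(0.90244) = 0.025663.
d = 0.079111 + 0.025663 = 0.104774.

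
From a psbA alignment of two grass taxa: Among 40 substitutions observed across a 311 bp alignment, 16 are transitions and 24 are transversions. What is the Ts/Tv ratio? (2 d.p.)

R = 16/24 = 0.666666… ≈ 0.67 (to 2 d.p.).

0.67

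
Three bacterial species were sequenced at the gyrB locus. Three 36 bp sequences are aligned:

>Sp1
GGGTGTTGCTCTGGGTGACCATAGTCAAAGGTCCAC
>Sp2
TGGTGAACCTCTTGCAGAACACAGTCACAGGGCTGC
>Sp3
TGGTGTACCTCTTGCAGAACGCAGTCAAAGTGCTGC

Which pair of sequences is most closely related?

Sp2 and Sp3

Sp1–Sp2: 13/36 differ, p = 0.361, d = 0.493.
Sp1–Sp3: 13/36 differ, p = 0.361, d = 0.493.
Sp2–Sp3: 4/36 differ, p = 0.111, d = 0.120.
The smallest distance is between Sp2 and Sp3.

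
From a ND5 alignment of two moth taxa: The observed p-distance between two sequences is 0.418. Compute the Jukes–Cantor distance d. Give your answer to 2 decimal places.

0.61

d = −(3/4) ln(1 − 4p/3) = −0.75 ln(1 − 0.557333) = −0.75 ln(0.442667)
  = −0.75 × (-0.814937) = 0.611203 substitutions/site.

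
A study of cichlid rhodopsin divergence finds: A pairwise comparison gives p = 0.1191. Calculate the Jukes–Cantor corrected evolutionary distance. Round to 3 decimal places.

d = −(3/4) ln(1 − 4p/3) = −0.75 ln(1 − 0.1588) = −0.75 ln(0.8412)
  = −0.75 × (-0.172926) = 0.129695 substitutions/site.

0.130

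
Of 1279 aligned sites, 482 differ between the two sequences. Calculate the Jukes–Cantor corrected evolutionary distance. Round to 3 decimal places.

0.524

p = 482/1279 ≈ 0.376857.
d = −(3/4) ln(1 − 4p/3) = −0.75 ln(1 − 0.502476) = −0.75 ln(0.497524)
  = −0.75 × (-0.698111) = 0.523583 substitutions/site.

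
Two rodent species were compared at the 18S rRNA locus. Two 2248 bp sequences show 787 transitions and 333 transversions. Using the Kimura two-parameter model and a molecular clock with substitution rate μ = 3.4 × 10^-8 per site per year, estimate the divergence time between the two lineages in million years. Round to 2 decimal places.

P = 787/2248 ≈ 0.350089 and Q = 333/2248 ≈ 0.148132.
Under the Kimura two-parameter model, d = −½ ln(1 − 2P − Q) − ¼ ln(1 − 2Q).
1 − 2P − Q = 0.15169, giving −½ ln(0.15169) = 0.942958.
1 − 2Q = 0.703736, giving −¼ ln(0.703736) = 0.087838.
d = 0.942958 + 0.087838 = 1.030796.
Under a molecular clock d = 2μt, so t = d/(2μ) = 1.030796 / (2 × 3.4 × 10^-8) = 15.16 million years.

15.16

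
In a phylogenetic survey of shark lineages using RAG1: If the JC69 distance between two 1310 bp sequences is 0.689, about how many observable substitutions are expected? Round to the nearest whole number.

590

Invert JC69: p = (3/4)(1 − e^(−4d/3)) = 0.75 × (1 − e^(-0.918667)) = 0.75 × (1 − 0.399051) = 0.450712.
Expected differing sites = pL ≈ 0.450712 × 1310 = 590.43272 ≈ 590.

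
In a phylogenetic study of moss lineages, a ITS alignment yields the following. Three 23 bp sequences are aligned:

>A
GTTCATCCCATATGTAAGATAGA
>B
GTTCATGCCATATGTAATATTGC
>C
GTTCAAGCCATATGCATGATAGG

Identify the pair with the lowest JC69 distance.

A and B

A–B: 4/23 differ, p = 0.174, d = 0.198.
A–C: 5/23 differ, p = 0.217, d = 0.257.
B–C: 6/23 differ, p = 0.261, d = 0.321.
The smallest distance is between A and B.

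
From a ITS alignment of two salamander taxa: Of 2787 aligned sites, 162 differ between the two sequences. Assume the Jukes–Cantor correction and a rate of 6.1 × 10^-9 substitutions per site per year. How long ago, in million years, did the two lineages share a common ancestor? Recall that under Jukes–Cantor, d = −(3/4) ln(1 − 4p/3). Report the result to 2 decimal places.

p = 162/2787 ≈ 0.058127.
d = −(3/4) ln(1 − 4p/3) = −0.75 ln(1 − 0.077503) = −0.75 ln(0.922497)
  = −0.75 × (-0.080671) = 0.060503 substitutions/site.
Under a molecular clock d = 2μt, so t = d/(2μ) = 0.060503 / (2 × 6.1 × 10^-9) = 4.96 million years.

4.96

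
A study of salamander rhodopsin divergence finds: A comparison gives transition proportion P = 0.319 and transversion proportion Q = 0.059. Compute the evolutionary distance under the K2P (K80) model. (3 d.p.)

Under the Kimura two-parameter model, d = −½ ln(1 − 2P − Q) − ¼ ln(1 − 2Q).
1 − 2P − Q = 0.303, giving −½ ln(0.303) = 0.597011.
1 − 2Q = 0.882, giving −¼ ln(0.882) = 0.031391.
d = 0.597011 + 0.031391 = 0.628402.

0.628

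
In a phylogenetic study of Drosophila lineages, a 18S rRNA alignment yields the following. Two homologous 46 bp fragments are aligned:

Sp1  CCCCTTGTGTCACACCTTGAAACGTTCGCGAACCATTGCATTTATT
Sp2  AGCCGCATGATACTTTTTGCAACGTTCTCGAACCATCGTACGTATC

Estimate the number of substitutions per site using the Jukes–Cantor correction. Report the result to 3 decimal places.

The sequences differ at 17 of 46 sites, so p = 17/46 ≈ 0.369565.
d = −(3/4) ln(1 − 4p/3) = −0.75 ln(1 − 0.492753) = −0.75 ln(0.507247)
  = −0.75 × (-0.678757) = 0.509068 substitutions/site.

0.509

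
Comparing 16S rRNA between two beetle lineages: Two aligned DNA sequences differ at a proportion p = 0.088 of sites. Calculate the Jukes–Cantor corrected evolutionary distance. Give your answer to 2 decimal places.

d = −(3/4) ln(1 − 4p/3) = −0.75 ln(1 − 0.117333) = −0.75 ln(0.882667)
  = −0.75 × (-0.124807) = 0.093605 substitutions/site.

0.09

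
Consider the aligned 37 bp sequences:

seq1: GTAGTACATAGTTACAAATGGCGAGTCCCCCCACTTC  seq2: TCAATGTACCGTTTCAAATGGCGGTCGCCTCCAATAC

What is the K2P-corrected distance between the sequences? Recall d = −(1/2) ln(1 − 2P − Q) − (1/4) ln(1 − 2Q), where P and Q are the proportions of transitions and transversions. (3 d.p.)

Of 37 sites, 8 differences are transitions and 7 are transversions, so P = 8/37 ≈ 0.216216 and Q = 7/37 ≈ 0.189189.
Under the Kimura two-parameter model, d = −½ ln(1 − 2P − Q) − ¼ ln(1 − 2Q).
1 − 2P − Q = 0.378379, giving −½ ln(0.378379) = 0.485929.
1 − 2Q = 0.621622, giving −¼ ln(0.621622) = 0.118856.
d = 0.485929 + 0.118856 = 0.604785.

0.605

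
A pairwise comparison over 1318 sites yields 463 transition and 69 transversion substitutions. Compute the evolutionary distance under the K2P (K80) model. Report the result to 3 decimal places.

0.731

P = 463/1318 ≈ 0.35129 and Q = 69/1318 ≈ 0.052352.
Under the Kimura two-parameter model, d = −½ ln(1 − 2P − Q) − ¼ ln(1 − 2Q).
1 − 2P − Q = 0.245068, giving −½ ln(0.245068) = 0.703110.
1 − 2Q = 0.895296, giving −¼ ln(0.895296) = 0.027650.
d = 0.703110 + 0.027650 = 0.730760.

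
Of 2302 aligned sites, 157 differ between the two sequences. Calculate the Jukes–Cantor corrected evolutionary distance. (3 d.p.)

p = 157/2302 ≈ 0.068202.
d = −(3/4) ln(1 − 4p/3) = −0.75 ln(1 − 0.090936) = −0.75 ln(0.909064)
  = −0.75 × (-0.095340) = 0.071505 substitutions/site.

0.072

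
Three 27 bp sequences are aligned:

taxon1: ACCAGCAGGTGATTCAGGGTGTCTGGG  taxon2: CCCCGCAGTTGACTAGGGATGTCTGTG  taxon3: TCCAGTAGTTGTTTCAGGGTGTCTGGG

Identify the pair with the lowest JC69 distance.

taxon1–taxon2: 8/27 differ, p = 0.296, d = 0.377.
taxon1–taxon3: 4/27 differ, p = 0.148, d = 0.165.
taxon2–taxon3: 9/27 differ, p = 0.333, d = 0.441.
The smallest distance is between taxon1 and taxon3.

taxon1 and taxon3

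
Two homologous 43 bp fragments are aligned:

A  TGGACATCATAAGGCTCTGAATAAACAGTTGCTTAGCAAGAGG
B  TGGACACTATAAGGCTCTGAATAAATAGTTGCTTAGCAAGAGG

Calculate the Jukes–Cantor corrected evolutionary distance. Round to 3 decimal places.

0.073

The sequences differ at 3 of 43 sites (7, 8, 26), so p = 3/43 ≈ 0.069767.
d = −(3/4) ln(1 − 4p/3) = −0.75 ln(1 − 0.093023) = −0.75 ln(0.906977)
  = −0.75 × (-0.097638) = 0.073229 substitutions/site.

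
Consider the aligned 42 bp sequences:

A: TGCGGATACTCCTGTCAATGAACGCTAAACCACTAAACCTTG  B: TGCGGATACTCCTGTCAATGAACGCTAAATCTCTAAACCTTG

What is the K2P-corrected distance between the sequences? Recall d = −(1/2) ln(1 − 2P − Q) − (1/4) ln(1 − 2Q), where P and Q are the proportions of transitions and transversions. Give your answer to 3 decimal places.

Of 42 sites, 1 differences are transitions and 1 are transversions, so P = 1/42 ≈ 0.02381 and Q = 1/42 ≈ 0.02381.
Under the Kimura two-parameter model, d = −½ ln(1 − 2P − Q) − ¼ ln(1 − 2Q).
1 − 2P − Q = 0.92857, giving −½ ln(0.92857) = 0.037055.
1 − 2Q = 0.95238, giving −¼ ln(0.95238) = 0.012198.
d = 0.037055 + 0.012198 = 0.049253.

0.049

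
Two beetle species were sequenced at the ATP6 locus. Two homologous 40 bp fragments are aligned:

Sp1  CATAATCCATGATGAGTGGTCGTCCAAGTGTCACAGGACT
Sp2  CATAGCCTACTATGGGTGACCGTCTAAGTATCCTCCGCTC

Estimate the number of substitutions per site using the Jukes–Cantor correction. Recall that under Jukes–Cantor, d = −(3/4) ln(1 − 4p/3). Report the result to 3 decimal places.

0.627

The sequences differ at 17 of 40 sites, so p = 17/40 = 0.425.
d = −(3/4) ln(1 − 4p/3) = −0.75 ln(1 − 0.566667) = −0.75 ln(0.433333)
  = −0.75 × (-0.836249) = 0.627187 substitutions/site.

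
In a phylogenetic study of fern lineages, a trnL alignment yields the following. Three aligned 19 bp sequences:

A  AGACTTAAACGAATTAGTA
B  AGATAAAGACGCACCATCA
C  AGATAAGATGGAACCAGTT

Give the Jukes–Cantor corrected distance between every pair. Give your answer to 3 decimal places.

A–B: 9/19 sites differ → p ≈ 0.473684, d = −0.75 ln(1 − 0.631579) = 0.748897 ≈ 0.749.
A–C: 9/19 sites differ → p ≈ 0.473684, d = −0.75 ln(1 − 0.631579) = 0.748897 ≈ 0.749.
B–C: 8/19 sites differ → p ≈ 0.421053, d = −0.75 ln(1 − 0.561404) = 0.618132 ≈ 0.618.

d(A,B) = 0.749, d(A,C) = 0.749, d(B,C) = 0.618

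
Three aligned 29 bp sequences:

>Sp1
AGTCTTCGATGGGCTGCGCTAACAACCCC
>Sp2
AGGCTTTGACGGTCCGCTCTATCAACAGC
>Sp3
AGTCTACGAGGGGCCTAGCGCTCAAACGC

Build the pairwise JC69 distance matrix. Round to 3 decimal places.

d(Sp1,Sp2) = 0.401, d(Sp1,Sp3) = 0.462, d(Sp2,Sp3) = 0.602

Sp1–Sp2: 9/29 sites differ → p ≈ 0.310345, d = −0.75 ln(1 − 0.413793) = 0.400562 ≈ 0.401.
Sp1–Sp3: 10/29 sites differ → p ≈ 0.344828, d = −0.75 ln(1 − 0.459771) = 0.461822 ≈ 0.462.
Sp2–Sp3: 12/29 sites differ → p ≈ 0.413793, d = −0.75 ln(1 − 0.551724) = 0.601760 ≈ 0.602.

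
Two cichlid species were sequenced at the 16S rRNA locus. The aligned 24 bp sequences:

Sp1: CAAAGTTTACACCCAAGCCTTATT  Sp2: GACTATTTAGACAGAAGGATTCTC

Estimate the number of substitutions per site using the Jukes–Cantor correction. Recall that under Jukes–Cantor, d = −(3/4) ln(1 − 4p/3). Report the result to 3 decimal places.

0.708

The sequences differ at 11 of 24 sites, so p = 11/24 ≈ 0.458333.
d = −(3/4) ln(1 − 4p/3) = −0.75 ln(1 − 0.611111) = −0.75 ln(0.388889)
  = −0.75 × (-0.944461) = 0.708346 substitutions/site.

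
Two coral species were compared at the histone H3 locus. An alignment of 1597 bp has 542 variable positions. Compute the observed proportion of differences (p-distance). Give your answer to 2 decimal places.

p = 542/1597 = 0.339386… ≈ 0.34 (to 2 d.p.).

0.34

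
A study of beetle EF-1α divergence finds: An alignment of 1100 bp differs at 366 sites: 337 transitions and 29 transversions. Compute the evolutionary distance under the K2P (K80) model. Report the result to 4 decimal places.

0.5231

P = 337/1100 ≈ 0.306364 and Q = 29/1100 ≈ 0.026364.
Under the Kimura two-parameter model, d = −½ ln(1 − 2P − Q) − ¼ ln(1 − 2Q).
1 − 2P − Q = 0.360908, giving −½ ln(0.360908) = 0.509566.
1 − 2Q = 0.947272, giving −¼ ln(0.947272) = 0.013542.
d = 0.509566 + 0.013542 = 0.523108.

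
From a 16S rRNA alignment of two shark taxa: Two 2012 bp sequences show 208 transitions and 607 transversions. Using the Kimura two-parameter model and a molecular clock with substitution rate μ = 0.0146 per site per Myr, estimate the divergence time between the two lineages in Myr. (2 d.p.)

P = 208/2012 ≈ 0.10338 and Q = 607/2012 ≈ 0.30169.
Under the Kimura two-parameter model, d = −½ ln(1 − 2P − Q) − ¼ ln(1 − 2Q).
1 − 2P − Q = 0.49155, giving −½ ln(0.49155) = 0.355096.
1 − 2Q = 0.39662, giving −¼ ln(0.39662) = 0.231194.
d = 0.355096 + 0.231194 = 0.586290.
Under a molecular clock d = 2μt, so t = d/(2μ) = 0.586290 / (2 × 0.0146) = 20.08 Myr.

20.08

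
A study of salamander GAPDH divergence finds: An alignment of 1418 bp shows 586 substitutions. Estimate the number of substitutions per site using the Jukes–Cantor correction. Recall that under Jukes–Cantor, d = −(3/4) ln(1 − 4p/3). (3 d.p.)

p = 586/1418 ≈ 0.413258.
d = −(3/4) ln(1 − 4p/3) = −0.75 ln(1 − 0.551011) = −0.75 ln(0.448989)
  = −0.75 × (-0.800757) = 0.600568 substitutions/site.

0.601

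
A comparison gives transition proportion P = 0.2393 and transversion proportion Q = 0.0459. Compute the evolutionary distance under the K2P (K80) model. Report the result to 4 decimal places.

0.3958

Under the Kimura two-parameter model, d = −½ ln(1 − 2P − Q) − ¼ ln(1 − 2Q).
1 − 2P − Q = 0.4755, giving −½ ln(0.4755) = 0.371694.
1 − 2Q = 0.9082, giving −¼ ln(0.9082) = 0.024073.
d = 0.371694 + 0.024073 = 0.395767.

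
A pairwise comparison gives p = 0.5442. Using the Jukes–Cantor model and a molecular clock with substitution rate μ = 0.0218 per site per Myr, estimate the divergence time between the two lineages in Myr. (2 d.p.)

22.24

d = −(3/4) ln(1 − 4p/3) = −0.75 ln(1 − 0.7256) = −0.75 ln(0.2744)
  = −0.75 × (-1.293168) = 0.969876 substitutions/site.
Under a molecular clock d = 2μt, so t = d/(2μ) = 0.969876 / (2 × 0.0218) = 22.24 Myr.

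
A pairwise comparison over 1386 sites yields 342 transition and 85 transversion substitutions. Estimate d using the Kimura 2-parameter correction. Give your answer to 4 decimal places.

P = 342/1386 ≈ 0.246753 and Q = 85/1386 ≈ 0.061328.
Under the Kimura two-parameter model, d = −½ ln(1 − 2P − Q) − ¼ ln(1 − 2Q).
1 − 2P − Q = 0.445166, giving −½ ln(0.445166) = 0.404654.
1 − 2Q = 0.877344, giving −¼ ln(0.877344) = 0.032714.
d = 0.404654 + 0.032714 = 0.437368.

0.4374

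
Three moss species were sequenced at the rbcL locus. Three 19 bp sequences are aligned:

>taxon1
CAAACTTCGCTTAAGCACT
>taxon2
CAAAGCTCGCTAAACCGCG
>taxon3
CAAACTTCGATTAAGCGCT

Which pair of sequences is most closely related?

taxon1 and taxon3

taxon1–taxon2: 6/19 differ, p = 0.316, d = 0.410.
taxon1–taxon3: 2/19 differ, p = 0.105, d = 0.113.
taxon2–taxon3: 6/19 differ, p = 0.316, d = 0.410.
The smallest distance is between taxon1 and taxon3.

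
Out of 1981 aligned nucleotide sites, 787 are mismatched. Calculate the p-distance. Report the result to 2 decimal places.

p = 787/1981 = 0.397274… ≈ 0.40 (to 2 d.p.).

0.40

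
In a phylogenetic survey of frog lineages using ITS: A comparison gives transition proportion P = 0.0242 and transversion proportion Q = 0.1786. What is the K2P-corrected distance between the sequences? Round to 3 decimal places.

Under the Kimura two-parameter model, d = −½ ln(1 − 2P − Q) − ¼ ln(1 − 2Q).
1 − 2P − Q = 0.773, giving −½ ln(0.773) = 0.128738.
1 − 2Q = 0.6428, giving −¼ ln(0.6428) = 0.110480.
d = 0.128738 + 0.110480 = 0.239218.

0.239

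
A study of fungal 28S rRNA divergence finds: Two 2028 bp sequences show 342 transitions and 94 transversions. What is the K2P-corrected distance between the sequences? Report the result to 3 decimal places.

0.266

P = 342/2028 ≈ 0.168639 and Q = 94/2028 ≈ 0.046351.
Under the Kimura two-parameter model, d = −½ ln(1 − 2P − Q) − ¼ ln(1 − 2Q).
1 − 2P − Q = 0.616371, giving −½ ln(0.616371) = 0.241953.
1 − 2Q = 0.907298, giving −¼ ln(0.907298) = 0.024321.
d = 0.241953 + 0.024321 = 0.266274.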